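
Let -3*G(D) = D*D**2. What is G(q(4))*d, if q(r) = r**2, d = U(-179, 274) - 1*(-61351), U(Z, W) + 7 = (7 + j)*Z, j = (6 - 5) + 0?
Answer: -245399552/3 ≈ -8.1800e+7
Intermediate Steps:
j = 1 (j = 1 + 0 = 1)
U(Z, W) = -7 + 8*Z (U(Z, W) = -7 + (7 + 1)*Z = -7 + 8*Z)
d = 59912 (d = (-7 + 8*(-179)) - 1*(-61351) = (-7 - 1432) + 61351 = -1439 + 61351 = 59912)
G(D) = -D**3/3 (G(D) = -D*D**2/3 = -D**3/3)
G(q(4))*d = -(4**2)**3/3*59912 = -1/3*16**3*59912 = -1/3*4096*59912 = -4096/3*59912 = -245399552/3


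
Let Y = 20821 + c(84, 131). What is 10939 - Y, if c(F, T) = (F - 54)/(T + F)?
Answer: -424932/43 ≈ -9882.1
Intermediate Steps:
c(F, T) = (-54 + F)/(F + T)
Y = 895309/43 (Y = 20821 + (-54 + 84)/(84 + 131) = 20821 + 30/215 = 20821 + (1/215)*30 = 20821 + 6/43 = 895309/43 ≈ 20821.)
10939 - Y = 10939 - 1*895309/43 = 10939 - 895309/43 = -424932/43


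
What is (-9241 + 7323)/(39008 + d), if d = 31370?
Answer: -137/5027 ≈ -0.027253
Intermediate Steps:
(-9241 + 7323)/(39008 + d) = (-9241 + 7323)/(39008 + 31370) = -1918/70378 = -1918*1/70378 = -137/5027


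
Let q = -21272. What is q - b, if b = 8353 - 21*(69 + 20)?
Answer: -27756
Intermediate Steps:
b = 6484 (b = 8353 - 21*89 = 8353 - 1*1869 = 8353 - 1869 = 6484)
q - b = -21272 - 1*6484 = -21272 - 6484 = -27756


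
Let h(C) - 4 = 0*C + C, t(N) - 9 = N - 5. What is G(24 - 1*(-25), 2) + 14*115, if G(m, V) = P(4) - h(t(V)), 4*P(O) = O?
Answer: 1601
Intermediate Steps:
P(O) = O/4
t(N) = 4 + N (t(N) = 9 + (N - 5) = 9 + (-5 + N) = 4 + N)
h(C) = 4 + C (h(C) = 4 + (0*C + C) = 4 + (0 + C) = 4 + C)
G(m, V) = -7 - V (G(m, V) = (¼)*4 - (4 + (4 + V)) = 1 - (8 + V) = 1 + (-8 - V) = -7 - V)
G(24 - 1*(-25), 2) + 14*115 = (-7 - 1*2) + 14*115 = (-7 - 2) + 1610 = -9 + 1610 = 1601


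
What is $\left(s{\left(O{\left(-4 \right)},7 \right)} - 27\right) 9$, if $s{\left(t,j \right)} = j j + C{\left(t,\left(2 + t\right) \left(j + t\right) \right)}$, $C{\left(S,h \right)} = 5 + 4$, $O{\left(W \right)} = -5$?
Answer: $279$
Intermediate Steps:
$C{\left(S,h \right)} = 9$
$s{\left(t,j \right)} = 9 + j^{2}$ ($s{\left(t,j \right)} = j j + 9 = j^{2} + 9 = 9 + j^{2}$)
$\left(s{\left(O{\left(-4 \right)},7 \right)} - 27\right) 9 = \left(\left(9 + 7^{2}\right) - 27\right) 9 = \left(\left(9 + 49\right) - 27\right) 9 = \left(58 - 27\right) 9 = 31 \cdot 9 = 279$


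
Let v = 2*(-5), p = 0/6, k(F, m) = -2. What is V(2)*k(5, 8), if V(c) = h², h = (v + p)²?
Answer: -20000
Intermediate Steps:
p = 0 (p = 0*(⅙) = 0)
v = -10
h = 100 (h = (-10 + 0)² = (-10)² = 100)
V(c) = 10000 (V(c) = 100² = 10000)
V(2)*k(5, 8) = 10000*(-2) = -20000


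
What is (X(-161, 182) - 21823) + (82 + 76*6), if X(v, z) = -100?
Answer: -21385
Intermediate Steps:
(X(-161, 182) - 21823) + (82 + 76*6) = (-100 - 21823) + (82 + 76*6) = -21923 + (82 + 456) = -21923 + 538 = -21385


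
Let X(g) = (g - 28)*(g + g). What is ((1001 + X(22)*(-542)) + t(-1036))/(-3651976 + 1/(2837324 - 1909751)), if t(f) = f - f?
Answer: -133653065997/3387474334247 ≈ -0.039455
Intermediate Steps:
t(f) = 0
X(g) = 2*g*(-28 + g) (X(g) = (-28 + g)*(2*g) = 2*g*(-28 + g))
((1001 + X(22)*(-542)) + t(-1036))/(-3651976 + 1/(2837324 - 1909751)) = ((1001 + (2*22*(-28 + 22))*(-542)) + 0)/(-3651976 + 1/(2837324 - 1909751)) = ((1001 + (2*22*(-6))*(-542)) + 0)/(-3651976 + 1/927573) = ((1001 - 264*(-542)) + 0)/(-3651976 + 1/927573) = ((1001 + 143088) + 0)/(-3387474334247/927573) = (144089 + 0)*(-927573/3387474334247) = 144089*(-927573/3387474334247) = -133653065997/3387474334247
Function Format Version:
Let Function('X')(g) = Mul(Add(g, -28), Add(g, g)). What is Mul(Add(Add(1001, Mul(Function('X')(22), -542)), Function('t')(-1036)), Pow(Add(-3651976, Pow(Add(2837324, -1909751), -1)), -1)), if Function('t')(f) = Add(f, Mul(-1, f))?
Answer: Rational(-133653065997, 3387474334247) ≈ -0.039455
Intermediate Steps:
Function('t')(f) = 0
Function('X')(g) = Mul(2, g, Add(-28, g)) (Function('X')(g) = Mul(Add(-28, g), Mul(2, g)) = Mul(2, g, Add(-28, g)))
Mul(Add(Add(1001, Mul(Function('X')(22), -542)), Function('t')(-1036)), Pow(Add(-3651976, Pow(Add(2837324, -1909751), -1)), -1)) = Mul(Add(Add(1001, Mul(Mul(2, 22, Add(-28, 22)), -542)), 0), Pow(Add(-3651976, Pow(Add(2837324, -1909751), -1)), -1)) = Mul(Add(Add(1001, Mul(Mul(2, 22, -6), -542)), 0), Pow(Add(-3651976, Pow(927573, -1)), -1)) = Mul(Add(Add(1001, Mul(-264, -542)), 0), Pow(Add(-3651976, Rational(1, 927573)), -1)) = Mul(Add(Add(1001, 143088), 0), Pow(Rational(-3387474334247, 927573), -1)) = Mul(Add(144089, 0), Rational(-927573, 3387474334247)) = Mul(144089, Rational(-927573, 3387474334247)) = Rational(-133653065997, 3387474334247)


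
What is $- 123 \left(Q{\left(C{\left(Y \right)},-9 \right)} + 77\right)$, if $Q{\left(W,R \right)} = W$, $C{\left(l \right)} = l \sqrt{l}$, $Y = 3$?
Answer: $-9471 - 369 \sqrt{3} \approx -10110.0$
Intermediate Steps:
$C{\left(l \right)} = l^{\frac{3}{2}}$
$- 123 \left(Q{\left(C{\left(Y \right)},-9 \right)} + 77\right) = - 123 \left(3^{\frac{3}{2}} + 77\right) = - 123 \left(3 \sqrt{3} + 77\right) = - 123 \left(77 + 3 \sqrt{3}\right) = -9471 - 369 \sqrt{3}$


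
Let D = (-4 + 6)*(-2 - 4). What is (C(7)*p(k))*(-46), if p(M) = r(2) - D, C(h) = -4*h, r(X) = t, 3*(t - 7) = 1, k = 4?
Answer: 74704/3 ≈ 24901.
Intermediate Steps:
t = 22/3 (t = 7 + (⅓)*1 = 7 + ⅓ = 22/3 ≈ 7.3333)
D = -12 (D = 2*(-6) = -12)
r(X) = 22/3
p(M) = 58/3 (p(M) = 22/3 - 1*(-12) = 22/3 + 12 = 58/3)
(C(7)*p(k))*(-46) = (-4*7*(58/3))*(-46) = -28*58/3*(-46) = -1624/3*(-46) = 74704/3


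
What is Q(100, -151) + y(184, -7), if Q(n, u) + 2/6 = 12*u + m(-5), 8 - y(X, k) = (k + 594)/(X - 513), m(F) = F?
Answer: -1784051/987 ≈ -1807.5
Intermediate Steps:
y(X, k) = 8 - (594 + k)/(-513 + X) (y(X, k) = 8 - (k + 594)/(X - 513) = 8 - (594 + k)/(-513 + X))
Q(n, u) = -16/3 + 12*u (Q(n, u) = -1/3 + (12*u - 5) = -1/3 + (-5 + 12*u) = -16/3 + 12*u)
Q(100, -151) + y(184, -7) = (-16/3 + 12*(-151)) + (-4698 - 1*(-7) + 8*184)/(-513 + 184) = (-16/3 - 1812) + (-4698 + 7 + 1472)/(-329) = -5452/3 - 1/329*(-3219) = -5452/3 + 3219/329 = -1784051/987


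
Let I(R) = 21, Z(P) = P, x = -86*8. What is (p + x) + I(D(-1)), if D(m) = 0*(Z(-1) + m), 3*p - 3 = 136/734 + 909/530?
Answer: -388261337/583530 ≈ -665.37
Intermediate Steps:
x = -688
p = 953173/583530 (p = 1 + (136/734 + 909/530)/3 = 1 + (136*(1/734) + 909*(1/530))/3 = 1 + (68/367 + 909/530)/3 = 1 + (1/3)*(369643/194510) = 1 + 369643/583530 = 953173/583530 ≈ 1.6335)
D(m) = 0 (D(m) = 0*(-1 + m) = 0)
(p + x) + I(D(-1)) = (953173/583530 - 688) + 21 = -400515467/583530 + 21 = -388261337/583530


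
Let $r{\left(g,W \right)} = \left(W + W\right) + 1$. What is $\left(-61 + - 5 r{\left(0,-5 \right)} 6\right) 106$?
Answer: $22154$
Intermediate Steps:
$r{\left(g,W \right)} = 1 + 2 W$ ($r{\left(g,W \right)} = 2 W + 1 = 1 + 2 W$)
$\left(-61 + - 5 r{\left(0,-5 \right)} 6\right) 106 = \left(-61 + - 5 \left(1 + 2 \left(-5\right)\right) 6\right) 106 = \left(-61 + - 5 \left(1 - 10\right) 6\right) 106 = \left(-61 + \left(-5\right) \left(-9\right) 6\right) 106 = \left(-61 + 45 \cdot 6\right) 106 = \left(-61 + 270\right) 106 = 209 \cdot 106 = 22154$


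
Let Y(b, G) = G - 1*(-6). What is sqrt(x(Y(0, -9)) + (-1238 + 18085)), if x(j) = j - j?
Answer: sqrt(16847) ≈ 129.80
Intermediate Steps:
Y(b, G) = 6 + G (Y(b, G) = G + 6 = 6 + G)
x(j) = 0
sqrt(x(Y(0, -9)) + (-1238 + 18085)) = sqrt(0 + (-1238 + 18085)) = sqrt(0 + 16847) = sqrt(16847)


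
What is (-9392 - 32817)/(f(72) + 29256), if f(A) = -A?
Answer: -42209/29184 ≈ -1.4463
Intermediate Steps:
(-9392 - 32817)/(f(72) + 29256) = (-9392 - 32817)/(-1*72 + 29256) = -42209/(-72 + 29256) = -42209/29184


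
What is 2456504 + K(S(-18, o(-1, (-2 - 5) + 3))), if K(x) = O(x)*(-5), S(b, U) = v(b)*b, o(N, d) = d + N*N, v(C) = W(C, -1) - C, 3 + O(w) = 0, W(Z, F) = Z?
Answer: 2456519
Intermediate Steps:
O(w) = -3 (O(w) = -3 + 0 = -3)
v(C) = 0 (v(C) = C - C = 0)
o(N, d) = d + N²
S(b, U) = 0 (S(b, U) = 0*b = 0)
K(x) = 15 (K(x) = -3*(-5) = 15)
2456504 + K(S(-18, o(-1, (-2 - 5) + 3))) = 2456504 + 15 = 2456519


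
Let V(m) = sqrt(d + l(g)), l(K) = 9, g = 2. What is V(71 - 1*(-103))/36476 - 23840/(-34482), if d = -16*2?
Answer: 11920/17241 + I*sqrt(23)/36476 ≈ 0.69137 + 0.00013148*I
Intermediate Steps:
d = -32
V(m) = I*sqrt(23) (V(m) = sqrt(-32 + 9) = sqrt(-23) = I*sqrt(23))
V(71 - 1*(-103))/36476 - 23840/(-34482) = (I*sqrt(23))/36476 - 23840/(-34482) = (I*sqrt(23))*(1/36476) - 23840*(-1/34482) = I*sqrt(23)/36476 + 11920/17241 = 11920/17241 + I*sqrt(23)/36476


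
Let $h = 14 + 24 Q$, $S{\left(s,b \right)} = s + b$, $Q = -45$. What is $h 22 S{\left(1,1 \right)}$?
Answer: $-46904$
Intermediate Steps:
$S{\left(s,b \right)} = b + s$
$h = -1066$ ($h = 14 + 24 \left(-45\right) = 14 - 1080 = -1066$)
$h 22 S{\left(1,1 \right)} = - 1066 \cdot 22 \left(1 + 1\right) = - 1066 \cdot 22 \cdot 2 = \left(-1066\right) 44 = -46904$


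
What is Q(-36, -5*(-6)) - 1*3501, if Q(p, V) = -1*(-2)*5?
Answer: -3491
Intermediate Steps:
Q(p, V) = 10 (Q(p, V) = 2*5 = 10)
Q(-36, -5*(-6)) - 1*3501 = 10 - 1*3501 = 10 - 3501 = -3491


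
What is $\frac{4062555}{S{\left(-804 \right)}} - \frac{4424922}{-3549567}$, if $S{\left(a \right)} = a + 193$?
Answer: $- \frac{4805869178781}{722928479} \approx -6647.8$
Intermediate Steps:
$S{\left(a \right)} = 193 + a$
$\frac{4062555}{S{\left(-804 \right)}} - \frac{4424922}{-3549567} = \frac{4062555}{193 - 804} - \frac{4424922}{-3549567} = \frac{4062555}{-611} - - \frac{1474974}{1183189} = 4062555 \left(- \frac{1}{611}\right) + \frac{1474974}{1183189} = - \frac{4062555}{611} + \frac{1474974}{1183189} = - \frac{4805869178781}{722928479}$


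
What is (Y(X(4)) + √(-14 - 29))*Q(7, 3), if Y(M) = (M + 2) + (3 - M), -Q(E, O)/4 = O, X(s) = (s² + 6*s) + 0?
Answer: -60 - 12*I*√43 ≈ -60.0 - 78.689*I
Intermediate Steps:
X(s) = s² + 6*s
Q(E, O) = -4*O
Y(M) = 5 (Y(M) = (2 + M) + (3 - M) = 5)
(Y(X(4)) + √(-14 - 29))*Q(7, 3) = (5 + √(-14 - 29))*(-4*3) = (5 + √(-43))*(-12) = (5 + I*√43)*(-12) = -60 - 12*I*√43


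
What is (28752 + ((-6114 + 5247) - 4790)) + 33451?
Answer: 56546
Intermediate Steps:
(28752 + ((-6114 + 5247) - 4790)) + 33451 = (28752 + (-867 - 4790)) + 33451 = (28752 - 5657) + 33451 = 23095 + 33451 = 56546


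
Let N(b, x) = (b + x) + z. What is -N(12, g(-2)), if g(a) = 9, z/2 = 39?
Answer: -99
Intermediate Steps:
z = 78 (z = 2*39 = 78)
N(b, x) = 78 + b + x (N(b, x) = (b + x) + 78 = 78 + b + x)
-N(12, g(-2)) = -(78 + 12 + 9) = -1*99 = -99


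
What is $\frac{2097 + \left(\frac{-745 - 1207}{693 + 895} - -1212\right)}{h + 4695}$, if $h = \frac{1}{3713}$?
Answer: $\frac{4875855905}{6920716792} \approx 0.70453$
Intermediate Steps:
$h = \frac{1}{3713} \approx 0.00026932$
$\frac{2097 + \left(\frac{-745 - 1207}{693 + 895} - -1212\right)}{h + 4695} = \frac{2097 + \left(\frac{-745 - 1207}{693 + 895} - -1212\right)}{\frac{1}{3713} + 4695} = \frac{2097 + \left(- \frac{1952}{1588} + 1212\right)}{\frac{17432536}{3713}} = \left(2097 + \left(\left(-1952\right) \frac{1}{1588} + 1212\right)\right) \frac{3713}{17432536} = \left(2097 + \left(- \frac{488}{397} + 1212\right)\right) \frac{3713}{17432536} = \left(2097 + \frac{480676}{397}\right) \frac{3713}{17432536} = \frac{1313185}{397} \cdot \frac{3713}{17432536} = \frac{4875855905}{6920716792}$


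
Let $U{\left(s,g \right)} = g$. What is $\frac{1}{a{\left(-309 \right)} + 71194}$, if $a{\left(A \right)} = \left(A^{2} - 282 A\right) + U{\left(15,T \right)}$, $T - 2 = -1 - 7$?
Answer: $\frac{1}{253807} \approx 3.94 \cdot 10^{-6}$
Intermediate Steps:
$T = -6$ ($T = 2 - 8 = -6$)
$a{\left(A \right)} = -6 + A^{2} - 282 A$ ($a{\left(A \right)} = \left(A^{2} - 282 A\right) - 6 = -6 + A^{2} - 282 A$)
$\frac{1}{a{\left(-309 \right)} + 71194} = \frac{1}{\left(-6 + \left(-309\right)^{2} - -87138\right) + 71194} = \frac{1}{\left(-6 + 95481 + 87138\right) + 71194} = \frac{1}{182613 + 71194} = \frac{1}{253807}$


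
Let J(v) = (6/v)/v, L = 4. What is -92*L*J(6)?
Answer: -184/3 ≈ -61.333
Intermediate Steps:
J(v) = 6/v**2
-92*L*J(6) = -368*6/6**2 = -368*6*(1/36) = -368/6 = -92*2/3 = -184/3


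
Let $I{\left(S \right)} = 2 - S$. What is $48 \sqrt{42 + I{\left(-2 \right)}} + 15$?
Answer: $15 + 48 \sqrt{46} \approx 340.55$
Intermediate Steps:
$48 \sqrt{42 + I{\left(-2 \right)}} + 15 = 48 \sqrt{42 + \left(2 - -2\right)} + 15 = 48 \sqrt{42 + \left(2 + 2\right)} + 15 = 48 \sqrt{42 + 4} + 15 = 48 \sqrt{46} + 15 = 15 + 48 \sqrt{46}$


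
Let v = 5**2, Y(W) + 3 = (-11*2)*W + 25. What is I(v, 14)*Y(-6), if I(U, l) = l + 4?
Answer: 2772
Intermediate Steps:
Y(W) = 22 - 22*W (Y(W) = -3 + ((-11*2)*W + 25) = -3 + (-22*W + 25) = -3 + (25 - 22*W) = 22 - 22*W)
v = 25
I(U, l) = 4 + l
I(v, 14)*Y(-6) = (4 + 14)*(22 - 22*(-6)) = 18*(22 + 132) = 18*154 = 2772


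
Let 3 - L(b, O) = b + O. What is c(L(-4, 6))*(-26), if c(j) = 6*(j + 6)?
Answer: -1092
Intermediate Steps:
L(b, O) = 3 - O - b (L(b, O) = 3 - (b + O) = 3 - (O + b) = 3 + (-O - b) = 3 - O - b)
c(j) = 36 + 6*j (c(j) = 6*(6 + j) = 36 + 6*j)
c(L(-4, 6))*(-26) = (36 + 6*(3 - 1*6 - 1*(-4)))*(-26) = (36 + 6*(3 - 6 + 4))*(-26) = (36 + 6*1)*(-26) = (36 + 6)*(-26) = 42*(-26) = -1092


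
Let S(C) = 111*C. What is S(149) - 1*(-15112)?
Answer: 31651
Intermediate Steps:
S(149) - 1*(-15112) = 111*149 - 1*(-15112) = 16539 + 15112 = 31651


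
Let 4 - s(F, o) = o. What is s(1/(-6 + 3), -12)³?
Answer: 4096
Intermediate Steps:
s(F, o) = 4 - o
s(1/(-6 + 3), -12)³ = (4 - 1*(-12))³ = (4 + 12)³ = 16³ = 4096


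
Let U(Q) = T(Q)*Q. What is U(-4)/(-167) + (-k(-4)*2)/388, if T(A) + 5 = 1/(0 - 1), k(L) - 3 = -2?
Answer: -4823/32398 ≈ -0.14887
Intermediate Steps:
k(L) = 1 (k(L) = 3 - 2 = 1)
T(A) = -6 (T(A) = -5 + 1/(0 - 1) = -5 + 1/(-1) = -5 - 1 = -6)
U(Q) = -6*Q
U(-4)/(-167) + (-k(-4)*2)/388 = -6*(-4)/(-167) + (-1*1*2)/388 = 24*(-1/167) - 1*2*(1/388) = -24/167 - 2*1/388 = -24/167 - 1/194 = -4823/32398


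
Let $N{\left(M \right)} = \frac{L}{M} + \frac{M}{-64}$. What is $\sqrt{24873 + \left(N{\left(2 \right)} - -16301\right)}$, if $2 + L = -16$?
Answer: $\frac{\sqrt{2634558}}{8} \approx 202.89$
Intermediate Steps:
$L = -18$ ($L = -2 - 16 = -18$)
$N{\left(M \right)} = - \frac{18}{M} - \frac{M}{64}$ ($N{\left(M \right)} = - \frac{18}{M} + \frac{M}{-64} = - \frac{18}{M} + M \left(- \frac{1}{64}\right) = - \frac{18}{M} - \frac{M}{64}$)
$\sqrt{24873 + \left(N{\left(2 \right)} - -16301\right)} = \sqrt{24873 - \left(- \frac{521631}{32} + 9\right)} = \sqrt{24873 + \left(\left(\left(-18\right) \frac{1}{2} - \frac{1}{32}\right) + 16301\right)} = \sqrt{24873 + \left(\left(-9 - \frac{1}{32}\right) + 16301\right)} = \sqrt{24873 + \left(- \frac{289}{32} + 16301\right)} = \sqrt{24873 + \frac{521343}{32}} = \sqrt{\frac{1317279}{32}} = \frac{\sqrt{2634558}}{8}$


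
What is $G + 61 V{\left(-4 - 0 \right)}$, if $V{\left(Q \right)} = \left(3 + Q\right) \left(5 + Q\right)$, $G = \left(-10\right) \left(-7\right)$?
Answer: $9$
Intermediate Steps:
$G = 70$
$G + 61 V{\left(-4 - 0 \right)} = 70 + 61 \left(15 + \left(-4 - 0\right)^{2} + 8 \left(-4 - 0\right)\right) = 70 + 61 \left(15 + \left(-4 + 0\right)^{2} + 8 \left(-4 + 0\right)\right) = 70 + 61 \left(15 + \left(-4\right)^{2} + 8 \left(-4\right)\right) = 70 + 61 \left(15 + 16 - 32\right) = 70 + 61 \left(-1\right) = 70 - 61 = 9$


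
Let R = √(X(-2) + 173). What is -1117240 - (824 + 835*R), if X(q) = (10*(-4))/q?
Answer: -1118064 - 835*√193 ≈ -1.1297e+6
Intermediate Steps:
X(q) = -40/q
R = √193 (R = √(-40/(-2) + 173) = √(-40*(-½) + 173) = √(20 + 173) = √193 ≈ 13.892)
-1117240 - (824 + 835*R) = -1117240 - (824 + 835*√193) = -1117240 + (-824 - 835*√193) = -1118064 - 835*√193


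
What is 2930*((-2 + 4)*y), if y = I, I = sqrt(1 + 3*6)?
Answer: 5860*sqrt(19) ≈ 25543.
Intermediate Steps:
I = sqrt(19) (I = sqrt(1 + 18) = sqrt(19) ≈ 4.3589)
y = sqrt(19) ≈ 4.3589
2930*((-2 + 4)*y) = 2930*((-2 + 4)*sqrt(19)) = 2930*(2*sqrt(19)) = 5860*sqrt(19)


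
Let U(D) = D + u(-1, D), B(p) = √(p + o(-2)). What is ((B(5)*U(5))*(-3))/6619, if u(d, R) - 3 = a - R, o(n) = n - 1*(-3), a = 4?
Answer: -21*√6/6619 ≈ -0.0077715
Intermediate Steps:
o(n) = 3 + n (o(n) = n + 3 = 3 + n)
B(p) = √(1 + p) (B(p) = √(p + (3 - 2)) = √(p + 1) = √(1 + p))
u(d, R) = 7 - R (u(d, R) = 3 + (4 - R) = 7 - R)
U(D) = 7 (U(D) = D + (7 - D) = 7)
((B(5)*U(5))*(-3))/6619 = ((√(1 + 5)*7)*(-3))/6619 = ((√6*7)*(-3))*(1/6619) = ((7*√6)*(-3))*(1/6619) = -21*√6*(1/6619) = -21*√6/6619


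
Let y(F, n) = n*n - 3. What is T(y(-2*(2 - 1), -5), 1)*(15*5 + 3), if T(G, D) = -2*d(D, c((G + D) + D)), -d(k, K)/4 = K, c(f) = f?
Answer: 14976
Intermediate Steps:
d(k, K) = -4*K
y(F, n) = -3 + n² (y(F, n) = n² - 3 = -3 + n²)
T(G, D) = 8*G + 16*D (T(G, D) = -(-8)*((G + D) + D) = -(-8)*((D + G) + D) = -(-8)*(G + 2*D) = -2*(-8*D - 4*G) = 8*G + 16*D)
T(y(-2*(2 - 1), -5), 1)*(15*5 + 3) = (8*(-3 + (-5)²) + 16*1)*(15*5 + 3) = (8*(-3 + 25) + 16)*(75 + 3) = (8*22 + 16)*78 = (176 + 16)*78 = 192*78 = 14976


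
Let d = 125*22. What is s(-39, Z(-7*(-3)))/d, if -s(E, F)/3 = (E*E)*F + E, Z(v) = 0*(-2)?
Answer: 117/2750 ≈ 0.042545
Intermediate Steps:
Z(v) = 0
s(E, F) = -3*E - 3*F*E² (s(E, F) = -3*((E*E)*F + E) = -3*(E²*F + E) = -3*(F*E² + E) = -3*(E + F*E²) = -3*E - 3*F*E²)
d = 2750
s(-39, Z(-7*(-3)))/d = -3*(-39)*(1 - 39*0)/2750 = -3*(-39)*(1 + 0)*(1/2750) = -3*(-39)*1*(1/2750) = 117*(1/2750) = 117/2750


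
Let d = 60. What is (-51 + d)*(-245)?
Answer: -2205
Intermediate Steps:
(-51 + d)*(-245) = (-51 + 60)*(-245) = 9*(-245) = -2205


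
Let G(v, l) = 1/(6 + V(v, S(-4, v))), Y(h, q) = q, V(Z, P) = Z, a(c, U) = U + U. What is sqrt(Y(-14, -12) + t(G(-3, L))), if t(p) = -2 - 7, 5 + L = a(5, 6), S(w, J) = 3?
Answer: I*sqrt(21) ≈ 4.5826*I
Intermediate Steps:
a(c, U) = 2*U
L = 7 (L = -5 + 2*6 = -5 + 12 = 7)
G(v, l) = 1/(6 + v)
t(p) = -9
sqrt(Y(-14, -12) + t(G(-3, L))) = sqrt(-12 - 9) = sqrt(-21) = I*sqrt(21)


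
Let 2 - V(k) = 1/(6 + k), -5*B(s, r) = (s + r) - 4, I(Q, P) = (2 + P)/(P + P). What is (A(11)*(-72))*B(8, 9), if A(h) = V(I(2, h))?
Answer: 250848/725 ≈ 346.00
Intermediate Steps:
I(Q, P) = (2 + P)/(2*P) (I(Q, P) = (2 + P)/((2*P)) = (2 + P)*(1/(2*P)) = (2 + P)/(2*P))
B(s, r) = ⅘ - r/5 - s/5 (B(s, r) = -((s + r) - 4)/5 = -((r + s) - 4)/5 = -(-4 + r + s)/5 = ⅘ - r/5 - s/5)
V(k) = 2 - 1/(6 + k)
A(h) = (11 + (2 + h)/h)/(6 + (2 + h)/(2*h)) (A(h) = (11 + 2*((2 + h)/(2*h)))/(6 + (2 + h)/(2*h)) = (11 + (2 + h)/h)/(6 + (2 + h)/(2*h)))
(A(11)*(-72))*B(8, 9) = ((4*(1 + 6*11)/(2 + 13*11))*(-72))*(⅘ - ⅕*9 - ⅕*8) = ((4*(1 + 66)/(2 + 143))*(-72))*(⅘ - 9/5 - 8/5) = ((4*67/145)*(-72))*(-13/5) = ((4*(1/145)*67)*(-72))*(-13/5) = ((268/145)*(-72))*(-13/5) = -19296/145*(-13/5) = 250848/725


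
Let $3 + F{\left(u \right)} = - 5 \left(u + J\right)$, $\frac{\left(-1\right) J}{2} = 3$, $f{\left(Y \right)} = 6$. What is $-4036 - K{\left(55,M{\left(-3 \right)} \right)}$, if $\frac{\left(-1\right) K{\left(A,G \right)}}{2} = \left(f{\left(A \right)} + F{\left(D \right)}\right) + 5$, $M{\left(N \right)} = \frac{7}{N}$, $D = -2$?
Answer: $-3940$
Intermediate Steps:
$J = -6$ ($J = \left(-2\right) 3 = -6$)
$F{\left(u \right)} = 27 - 5 u$ ($F{\left(u \right)} = -3 - 5 \left(u - 6\right) = -3 - 5 \left(-6 + u\right) = -3 - \left(-30 + 5 u\right) = 27 - 5 u$)
$K{\left(A,G \right)} = -96$ ($K{\left(A,G \right)} = - 2 \left(\left(6 + \left(27 - -10\right)\right) + 5\right) = - 2 \left(\left(6 + \left(27 + 10\right)\right) + 5\right) = - 2 \left(\left(6 + 37\right) + 5\right) = - 2 \left(43 + 5\right) = \left(-2\right) 48 = -96$)
$-4036 - K{\left(55,M{\left(-3 \right)} \right)} = -4036 - -96 = -4036 + 96 = -3940$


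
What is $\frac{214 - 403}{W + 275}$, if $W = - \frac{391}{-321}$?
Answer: $- \frac{60669}{88666} \approx -0.68424$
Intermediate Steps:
$W = \frac{391}{321}$ ($W = \left(-391\right) \left(- \frac{1}{321}\right) = \frac{391}{321} \approx 1.2181$)
$\frac{214 - 403}{W + 275} = \frac{214 - 403}{\frac{391}{321} + 275} = - \frac{189}{\frac{88666}{321}} = \left(-189\right) \frac{321}{88666} = - \frac{60669}{88666}$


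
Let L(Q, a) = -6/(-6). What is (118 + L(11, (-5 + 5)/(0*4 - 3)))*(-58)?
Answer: -6902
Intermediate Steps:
L(Q, a) = 1 (L(Q, a) = -6*(-1/6) = 1)
(118 + L(11, (-5 + 5)/(0*4 - 3)))*(-58) = (118 + 1)*(-58) = 119*(-58) = -6902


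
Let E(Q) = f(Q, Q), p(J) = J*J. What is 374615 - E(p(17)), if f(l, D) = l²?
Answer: 291094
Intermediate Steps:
p(J) = J²
E(Q) = Q²
374615 - E(p(17)) = 374615 - (17²)² = 374615 - 1*289² = 374615 - 1*83521 = 374615 - 83521 = 291094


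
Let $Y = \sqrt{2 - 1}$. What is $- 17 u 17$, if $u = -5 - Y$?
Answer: $1734$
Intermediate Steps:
$Y = 1$ ($Y = \sqrt{1} = 1$)
$u = -6$ ($u = -5 - 1 = -6$)
$- 17 u 17 = \left(-17\right) \left(-6\right) 17 = 102 \cdot 17 = 1734$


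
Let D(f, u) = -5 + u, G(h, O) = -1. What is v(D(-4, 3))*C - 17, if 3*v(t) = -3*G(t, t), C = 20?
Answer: 3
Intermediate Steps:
v(t) = 1 (v(t) = (-3*(-1))/3 = (⅓)*3 = 1)
v(D(-4, 3))*C - 17 = 1*20 - 17 = 20 - 17 = 3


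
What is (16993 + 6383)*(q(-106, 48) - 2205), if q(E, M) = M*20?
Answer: -29103120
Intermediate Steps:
q(E, M) = 20*M
(16993 + 6383)*(q(-106, 48) - 2205) = (16993 + 6383)*(20*48 - 2205) = 23376*(960 - 2205) = 23376*(-1245) = -29103120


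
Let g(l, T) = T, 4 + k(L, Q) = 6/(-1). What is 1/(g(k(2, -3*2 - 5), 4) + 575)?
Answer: 1/579 ≈ 0.0017271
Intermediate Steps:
k(L, Q) = -10 (k(L, Q) = -4 + 6/(-1) = -4 + 6*(-1) = -4 - 6 = -10)
1/(g(k(2, -3*2 - 5), 4) + 575) = 1/(4 + 575) = 1/579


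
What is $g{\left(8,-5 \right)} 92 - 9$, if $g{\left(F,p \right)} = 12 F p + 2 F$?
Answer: $-42697$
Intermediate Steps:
$g{\left(F,p \right)} = 2 F + 12 F p$ ($g{\left(F,p \right)} = 12 F p + 2 F = 2 F + 12 F p$)
$g{\left(8,-5 \right)} 92 - 9 = 2 \cdot 8 \left(1 + 6 \left(-5\right)\right) 92 - 9 = 2 \cdot 8 \left(1 - 30\right) 92 - 9 = 2 \cdot 8 \left(-29\right) 92 - 9 = \left(-464\right) 92 - 9 = -42688 - 9 = -42697$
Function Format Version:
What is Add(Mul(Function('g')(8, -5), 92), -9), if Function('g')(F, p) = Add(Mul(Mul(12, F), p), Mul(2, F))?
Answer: -42697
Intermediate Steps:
Function('g')(F, p) = Add(Mul(2, F), Mul(12, F, p)) (Function('g')(F, p) = Add(Mul(12, F, p), Mul(2, F)) = Add(Mul(2, F), Mul(12, F, p)))
Add(Mul(Function('g')(8, -5), 92), -9) = Add(Mul(Mul(2, 8, Add(1, Mul(6, -5))), 92), -9) = Add(Mul(Mul(2, 8, Add(1, -30)), 92), -9) = Add(Mul(Mul(2, 8, -29), 92), -9) = Add(Mul(-464, 92), -9) = Add(-42688, -9) = -42697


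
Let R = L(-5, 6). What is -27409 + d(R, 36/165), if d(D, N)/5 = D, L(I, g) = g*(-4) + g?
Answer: -27499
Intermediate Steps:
L(I, g) = -3*g (L(I, g) = -4*g + g = -3*g)
R = -18 (R = -3*6 = -18)
d(D, N) = 5*D
-27409 + d(R, 36/165) = -27409 + 5*(-18) = -27409 - 90 = -27499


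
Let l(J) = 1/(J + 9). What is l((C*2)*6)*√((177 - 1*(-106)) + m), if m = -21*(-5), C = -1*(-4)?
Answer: 2*√97/57 ≈ 0.34557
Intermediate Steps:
C = 4
m = 105
l(J) = 1/(9 + J)
l((C*2)*6)*√((177 - 1*(-106)) + m) = √((177 - 1*(-106)) + 105)/(9 + (4*2)*6) = √((177 + 106) + 105)/(9 + 8*6) = √(283 + 105)/(9 + 48) = √388/57 = (2*√97)/57 = 2*√97/57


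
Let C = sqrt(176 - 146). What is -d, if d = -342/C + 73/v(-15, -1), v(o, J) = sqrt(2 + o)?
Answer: 57*sqrt(30)/5 + 73*I*sqrt(13)/13 ≈ 62.44 + 20.247*I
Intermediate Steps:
C = sqrt(30) ≈ 5.4772
d = -57*sqrt(30)/5 - 73*I*sqrt(13)/13 (d = -342*sqrt(30)/30 + 73/(sqrt(2 - 15)) = -57*sqrt(30)/5 + 73/(sqrt(-13)) = -57*sqrt(30)/5 + 73/((I*sqrt(13))) = -57*sqrt(30)/5 + 73*(-I*sqrt(13)/13) = -57*sqrt(30)/5 - 73*I*sqrt(13)/13 ≈ -62.44 - 20.247*I)
-d = -(-57*sqrt(30)/5 - 73*I*sqrt(13)/13) = 57*sqrt(30)/5 + 73*I*sqrt(13)/13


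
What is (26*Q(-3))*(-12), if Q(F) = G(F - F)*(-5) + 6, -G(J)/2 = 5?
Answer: -17472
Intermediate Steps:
G(J) = -10 (G(J) = -2*5 = -10)
Q(F) = 56 (Q(F) = -10*(-5) + 6 = 50 + 6 = 56)
(26*Q(-3))*(-12) = (26*56)*(-12) = 1456*(-12) = -17472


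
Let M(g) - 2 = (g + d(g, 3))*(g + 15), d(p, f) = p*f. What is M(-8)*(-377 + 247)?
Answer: 28860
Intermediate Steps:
d(p, f) = f*p
M(g) = 2 + 4*g*(15 + g) (M(g) = 2 + (g + 3*g)*(g + 15) = 2 + (4*g)*(15 + g) = 2 + 4*g*(15 + g))
M(-8)*(-377 + 247) = (2 + 4*(-8)² + 60*(-8))*(-377 + 247) = (2 + 4*64 - 480)*(-130) = (2 + 256 - 480)*(-130) = -222*(-130) = 28860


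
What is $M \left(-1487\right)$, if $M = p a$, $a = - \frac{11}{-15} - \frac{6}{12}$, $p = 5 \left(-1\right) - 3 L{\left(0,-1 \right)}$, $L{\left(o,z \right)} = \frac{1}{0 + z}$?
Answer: $\frac{10409}{15} \approx 693.93$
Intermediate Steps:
$L{\left(o,z \right)} = \frac{1}{z}$
$p = -2$ ($p = 5 \left(-1\right) - \frac{3}{-1} = -5 - -3 = -5 + 3 = -2$)
$a = \frac{7}{30}$ ($a = \left(-11\right) \left(- \frac{1}{15}\right) - \frac{1}{2} = \frac{11}{15} - \frac{1}{2} = \frac{7}{30} \approx 0.23333$)
$M = - \frac{7}{15}$ ($M = \left(-2\right) \frac{7}{30} = - \frac{7}{15} \approx -0.46667$)
$M \left(-1487\right) = \left(- \frac{7}{15}\right) \left(-1487\right) = \frac{10409}{15}$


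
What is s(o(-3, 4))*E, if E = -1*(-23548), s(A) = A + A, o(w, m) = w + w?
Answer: -282576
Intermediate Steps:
o(w, m) = 2*w
s(A) = 2*A
E = 23548
s(o(-3, 4))*E = (2*(2*(-3)))*23548 = (2*(-6))*23548 = -12*23548 = -282576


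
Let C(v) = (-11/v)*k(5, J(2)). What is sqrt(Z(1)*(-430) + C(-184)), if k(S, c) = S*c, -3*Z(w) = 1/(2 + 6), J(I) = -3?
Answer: sqrt(1296510)/276 ≈ 4.1255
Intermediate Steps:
Z(w) = -1/24 (Z(w) = -1/(3*(2 + 6)) = -1/3/8 = -1/3*1/8 = -1/24)
C(v) = 165/v (C(v) = (-11/v)*(5*(-3)) = -11/v*(-15) = 165/v)
sqrt(Z(1)*(-430) + C(-184)) = sqrt(-1/24*(-430) + 165/(-184)) = sqrt(215/12 + 165*(-1/184)) = sqrt(215/12 - 165/184) = sqrt(9395/552) = sqrt(1296510)/276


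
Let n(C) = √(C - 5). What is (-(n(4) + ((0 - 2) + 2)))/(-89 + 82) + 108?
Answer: 108 + I/7 ≈ 108.0 + 0.14286*I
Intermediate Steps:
n(C) = √(-5 + C)
(-(n(4) + ((0 - 2) + 2)))/(-89 + 82) + 108 = (-(√(-5 + 4) + ((0 - 2) + 2)))/(-89 + 82) + 108 = -(√(-1) + (-2 + 2))/(-7) + 108 = -(I + 0)*(-⅐) + 108 = -I*(-⅐) + 108 = I/7 + 108 = 108 + I/7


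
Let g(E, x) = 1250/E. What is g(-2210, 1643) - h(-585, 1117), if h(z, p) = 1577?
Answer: -348642/221 ≈ -1577.6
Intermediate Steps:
g(-2210, 1643) - h(-585, 1117) = 1250/(-2210) - 1*1577 = 1250*(-1/2210) - 1577 = -125/221 - 1577 = -348642/221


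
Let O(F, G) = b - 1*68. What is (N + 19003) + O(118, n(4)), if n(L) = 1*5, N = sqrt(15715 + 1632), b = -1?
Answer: 18934 + sqrt(17347) ≈ 19066.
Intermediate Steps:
N = sqrt(17347) ≈ 131.71
n(L) = 5
O(F, G) = -69 (O(F, G) = -1 - 1*68 = -1 - 68 = -69)
(N + 19003) + O(118, n(4)) = (sqrt(17347) + 19003) - 69 = (19003 + sqrt(17347)) - 69 = 18934 + sqrt(17347)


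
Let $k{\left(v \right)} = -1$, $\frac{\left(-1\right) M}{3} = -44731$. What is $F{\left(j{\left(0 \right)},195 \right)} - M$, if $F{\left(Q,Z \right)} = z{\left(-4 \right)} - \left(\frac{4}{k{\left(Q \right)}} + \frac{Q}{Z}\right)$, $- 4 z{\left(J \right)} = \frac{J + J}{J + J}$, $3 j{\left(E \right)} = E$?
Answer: $- \frac{536757}{4} \approx -1.3419 \cdot 10^{5}$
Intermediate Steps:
$j{\left(E \right)} = \frac{E}{3}$
$M = 134193$ ($M = \left(-3\right) \left(-44731\right) = 134193$)
$z{\left(J \right)} = - \frac{1}{4}$ ($z{\left(J \right)} = - \frac{\left(J + J\right) \frac{1}{J + J}}{4} = - \frac{2 J \frac{1}{2 J}}{4} = \left(- \frac{1}{4}\right) 1 = - \frac{1}{4}$)
$F{\left(Q,Z \right)} = \frac{15}{4} - \frac{Q}{Z}$ ($F{\left(Q,Z \right)} = - \frac{1}{4} - \left(\frac{4}{-1} + \frac{Q}{Z}\right) = - \frac{1}{4} - \left(4 \left(-1\right) + \frac{Q}{Z}\right) = - \frac{1}{4} - \left(-4 + \frac{Q}{Z}\right) = \frac{15}{4} - \frac{Q}{Z}$)
$F{\left(j{\left(0 \right)},195 \right)} - M = \left(\frac{15}{4} - \frac{\frac{1}{3} \cdot 0}{195}\right) - 134193 = \left(\frac{15}{4} - 0 \cdot \frac{1}{195}\right) - 134193 = \left(\frac{15}{4} + 0\right) - 134193 = \frac{15}{4} - 134193 = - \frac{536757}{4}$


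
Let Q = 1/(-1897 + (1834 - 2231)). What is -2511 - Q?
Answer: -5760233/2294 ≈ -2511.0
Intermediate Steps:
Q = -1/2294 (Q = 1/(-1897 - 397) = 1/(-2294) = -1/2294 ≈ -0.00043592)
-2511 - Q = -2511 - 1*(-1/2294) = -2511 + 1/2294 = -5760233/2294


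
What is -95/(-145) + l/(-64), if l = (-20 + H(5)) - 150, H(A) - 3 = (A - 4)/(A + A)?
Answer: 60561/18560 ≈ 3.2630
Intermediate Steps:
H(A) = 3 + (-4 + A)/(2*A) (H(A) = 3 + (A - 4)/(A + A) = 3 + (-4 + A)/((2*A)) = 3 + (-4 + A)*(1/(2*A)) = 3 + (-4 + A)/(2*A))
l = -1669/10 (l = (-20 + (7/2 - 2/5)) - 150 = (-20 + (7/2 - 2*⅕)) - 150 = (-20 + (7/2 - ⅖)) - 150 = (-20 + 31/10) - 150 = -169/10 - 150 = -1669/10 ≈ -166.90)
-95/(-145) + l/(-64) = -95/(-145) - 1669/10/(-64) = -95*(-1/145) - 1669/10*(-1/64) = 19/29 + 1669/640 = 60561/18560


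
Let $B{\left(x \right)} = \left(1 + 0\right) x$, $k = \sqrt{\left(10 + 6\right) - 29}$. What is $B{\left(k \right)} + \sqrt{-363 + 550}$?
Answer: $\sqrt{187} + i \sqrt{13} \approx 13.675 + 3.6056 i$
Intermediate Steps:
$k = i \sqrt{13}$ ($k = \sqrt{16 - 29} = \sqrt{-13} = i \sqrt{13} \approx 3.6056 i$)
$B{\left(x \right)} = x$ ($B{\left(x \right)} = 1 x = x$)
$B{\left(k \right)} + \sqrt{-363 + 550} = i \sqrt{13} + \sqrt{-363 + 550} = i \sqrt{13} + \sqrt{187} = \sqrt{187} + i \sqrt{13}$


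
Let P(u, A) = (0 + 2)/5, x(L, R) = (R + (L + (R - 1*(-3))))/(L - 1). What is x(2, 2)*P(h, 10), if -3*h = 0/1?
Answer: 18/5 ≈ 3.6000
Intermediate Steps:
x(L, R) = (3 + L + 2*R)/(-1 + L) (x(L, R) = (R + (L + (R + 3)))/(-1 + L) = (R + (L + (3 + R)))/(-1 + L) = (R + (3 + L + R))/(-1 + L) = (3 + L + 2*R)/(-1 + L))
h = 0 (h = -0/1 = -0 = -⅓*0 = 0)
P(u, A) = ⅖ (P(u, A) = (⅕)*2 = ⅖)
x(2, 2)*P(h, 10) = ((3 + 2 + 2*2)/(-1 + 2))*(⅖) = ((3 + 2 + 4)/1)*(⅖) = (1*9)*(⅖) = 9*(⅖) = 18/5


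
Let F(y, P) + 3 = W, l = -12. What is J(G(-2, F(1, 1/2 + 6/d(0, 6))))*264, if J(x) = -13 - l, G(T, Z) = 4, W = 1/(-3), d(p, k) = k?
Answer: -264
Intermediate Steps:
W = -1/3 ≈ -0.33333
F(y, P) = -10/3 (F(y, P) = -3 - 1/3 = -10/3)
J(x) = -1 (J(x) = -13 - 1*(-12) = -13 + 12 = -1)
J(G(-2, F(1, 1/2 + 6/d(0, 6))))*264 = -1*264 = -264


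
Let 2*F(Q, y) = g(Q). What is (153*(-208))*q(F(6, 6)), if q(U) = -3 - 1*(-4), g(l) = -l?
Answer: -31824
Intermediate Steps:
F(Q, y) = -Q/2 (F(Q, y) = (-Q)/2 = -Q/2)
q(U) = 1 (q(U) = -3 + 4 = 1)
(153*(-208))*q(F(6, 6)) = (153*(-208))*1 = -31824*1 = -31824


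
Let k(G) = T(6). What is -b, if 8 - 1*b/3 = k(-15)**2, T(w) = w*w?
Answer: 3864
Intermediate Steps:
T(w) = w**2
k(G) = 36 (k(G) = 6**2 = 36)
b = -3864 (b = 24 - 3*36**2 = 24 - 3*1296 = 24 - 3888 = -3864)
-b = -1*(-3864) = 3864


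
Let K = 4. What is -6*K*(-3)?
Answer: 72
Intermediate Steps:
-6*K*(-3) = -6*4*(-3) = -24*(-3) = 72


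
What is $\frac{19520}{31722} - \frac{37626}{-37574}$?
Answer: $\frac{481754113}{297980607} \approx 1.6167$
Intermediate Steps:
$\frac{19520}{31722} - \frac{37626}{-37574} = 19520 \cdot \frac{1}{31722} - - \frac{18813}{18787} = \frac{9760}{15861} + \frac{18813}{18787} = \frac{481754113}{297980607}$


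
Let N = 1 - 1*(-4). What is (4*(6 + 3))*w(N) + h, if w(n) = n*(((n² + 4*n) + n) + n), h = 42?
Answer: 9942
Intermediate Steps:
N = 5 (N = 1 + 4 = 5)
w(n) = n*(n² + 6*n) (w(n) = n*((n² + 5*n) + n) = n*(n² + 6*n))
(4*(6 + 3))*w(N) + h = (4*(6 + 3))*(5²*(6 + 5)) + 42 = (4*9)*(25*11) + 42 = 36*275 + 42 = 9900 + 42 = 9942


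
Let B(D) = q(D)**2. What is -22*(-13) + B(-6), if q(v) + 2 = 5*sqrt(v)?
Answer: 140 - 20*I*sqrt(6) ≈ 140.0 - 48.99*I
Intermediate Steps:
q(v) = -2 + 5*sqrt(v)
B(D) = (-2 + 5*sqrt(D))**2
-22*(-13) + B(-6) = -22*(-13) + (-2 + 5*sqrt(-6))**2 = 286 + (-2 + 5*(I*sqrt(6)))**2 = 286 + (-2 + 5*I*sqrt(6))**2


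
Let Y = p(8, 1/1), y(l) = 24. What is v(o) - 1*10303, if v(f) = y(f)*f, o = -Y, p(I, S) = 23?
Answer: -10855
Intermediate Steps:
Y = 23
o = -23 (o = -1*23 = -23)
v(f) = 24*f
v(o) - 1*10303 = 24*(-23) - 1*10303 = -552 - 10303 = -10855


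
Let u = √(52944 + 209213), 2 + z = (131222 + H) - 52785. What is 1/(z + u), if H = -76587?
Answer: 264/450421 - √262157/3152947 ≈ 0.00042373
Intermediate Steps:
z = 1848 (z = -2 + ((131222 - 76587) - 52785) = -2 + (54635 - 52785) = -2 + 1850 = 1848)
u = √262157 ≈ 512.01
1/(z + u) = 1/(1848 + √262157)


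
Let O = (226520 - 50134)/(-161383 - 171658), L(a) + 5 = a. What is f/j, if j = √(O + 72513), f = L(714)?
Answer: 709*√164139091328623/3449946521 ≈ 2.6329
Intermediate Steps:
L(a) = -5 + a
O = -176386/333041 (O = 176386/(-333041) = 176386*(-1/333041) = -176386/333041 ≈ -0.52962)
f = 709 (f = -5 + 714 = 709)
j = 7*√164139091328623/333041 (j = √(-176386/333041 + 72513) = √(24149625647/333041) = 7*√164139091328623/333041 ≈ 269.28)
f/j = 709/((7*√164139091328623/333041)) = 709*(√164139091328623/3449946521) = 709*√164139091328623/3449946521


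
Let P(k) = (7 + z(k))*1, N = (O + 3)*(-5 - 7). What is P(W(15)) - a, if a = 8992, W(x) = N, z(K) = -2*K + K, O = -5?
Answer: -9009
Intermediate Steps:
N = 24 (N = (-5 + 3)*(-5 - 7) = -2*(-12) = 24)
z(K) = -K
W(x) = 24
P(k) = 7 - k (P(k) = (7 - k)*1 = 7 - k)
P(W(15)) - a = (7 - 1*24) - 1*8992 = (7 - 24) - 8992 = -17 - 8992 = -9009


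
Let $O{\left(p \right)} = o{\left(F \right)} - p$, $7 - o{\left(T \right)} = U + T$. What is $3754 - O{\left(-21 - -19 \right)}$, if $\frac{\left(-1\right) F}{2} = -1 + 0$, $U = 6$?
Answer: $3753$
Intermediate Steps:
$F = 2$ ($F = - 2 \left(-1 + 0\right) = \left(-2\right) \left(-1\right) = 2$)
$o{\left(T \right)} = 1 - T$ ($o{\left(T \right)} = 7 - \left(6 + T\right) = 1 - T$)
$O{\left(p \right)} = -1 - p$ ($O{\left(p \right)} = \left(1 - 2\right) - p = -1 - p$)
$3754 - O{\left(-21 - -19 \right)} = 3754 - \left(-1 - \left(-21 - -19\right)\right) = 3754 - \left(-1 - \left(-21 + 19\right)\right) = 3754 - \left(-1 - -2\right) = 3754 - \left(-1 + 2\right) = 3754 - 1 = 3753$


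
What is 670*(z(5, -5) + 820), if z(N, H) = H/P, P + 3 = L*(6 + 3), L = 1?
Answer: 1646525/3 ≈ 5.4884e+5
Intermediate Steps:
P = 6 (P = -3 + 1*(6 + 3) = -3 + 1*9 = -3 + 9 = 6)
z(N, H) = H/6
670*(z(5, -5) + 820) = 670*((⅙)*(-5) + 820) = 670*(-⅚ + 820) = 670*(4915/6) = 1646525/3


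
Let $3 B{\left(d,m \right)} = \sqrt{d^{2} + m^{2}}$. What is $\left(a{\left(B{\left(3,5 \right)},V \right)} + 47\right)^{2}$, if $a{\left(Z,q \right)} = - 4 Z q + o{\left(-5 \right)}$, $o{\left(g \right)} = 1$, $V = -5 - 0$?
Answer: $\frac{34336}{9} + 640 \sqrt{34} \approx 7546.9$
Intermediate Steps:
$V = -5$ ($V = -5 + 0 = -5$)
$B{\left(d,m \right)} = \frac{\sqrt{d^{2} + m^{2}}}{3}$
$a{\left(Z,q \right)} = 1 - 4 Z q$ ($a{\left(Z,q \right)} = - 4 Z q + 1 = 1 - 4 Z q$)
$\left(a{\left(B{\left(3,5 \right)},V \right)} + 47\right)^{2} = \left(\left(1 - 4 \frac{\sqrt{3^{2} + 5^{2}}}{3} \left(-5\right)\right) + 47\right)^{2} = \left(\left(1 - 4 \frac{\sqrt{9 + 25}}{3} \left(-5\right)\right) + 47\right)^{2} = \left(\left(1 - 4 \frac{\sqrt{34}}{3} \left(-5\right)\right) + 47\right)^{2} = \left(\left(1 + \frac{20 \sqrt{34}}{3}\right) + 47\right)^{2} = \left(48 + \frac{20 \sqrt{34}}{3}\right)^{2}$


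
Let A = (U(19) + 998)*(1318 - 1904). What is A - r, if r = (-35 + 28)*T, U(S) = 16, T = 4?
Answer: -594176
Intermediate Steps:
r = -28 (r = (-35 + 28)*4 = -7*4 = -28)
A = -594204 (A = (16 + 998)*(1318 - 1904) = 1014*(-586) = -594204)
A - r = -594204 - 1*(-28) = -594204 + 28 = -594176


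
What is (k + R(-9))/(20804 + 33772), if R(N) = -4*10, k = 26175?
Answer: 26135/54576 ≈ 0.47887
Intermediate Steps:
R(N) = -40
(k + R(-9))/(20804 + 33772) = (26175 - 40)/(20804 + 33772) = 26135/54576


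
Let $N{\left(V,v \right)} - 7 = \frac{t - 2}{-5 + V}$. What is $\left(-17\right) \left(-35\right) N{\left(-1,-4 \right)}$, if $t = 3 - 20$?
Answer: $\frac{36295}{6} \approx 6049.2$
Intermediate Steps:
$t = -17$ ($t = 3 - 20 = -17$)
$N{\left(V,v \right)} = 7 - \frac{19}{-5 + V}$ ($N{\left(V,v \right)} = 7 + \frac{-17 - 2}{-5 + V} = 7 - \frac{19}{-5 + V}$)
$\left(-17\right) \left(-35\right) N{\left(-1,-4 \right)} = \left(-17\right) \left(-35\right) \frac{-54 + 7 \left(-1\right)}{-5 - 1} = 595 \frac{-54 - 7}{-6} = 595 \left(\left(- \frac{1}{6}\right) \left(-61\right)\right) = 595 \cdot \frac{61}{6} = \frac{36295}{6}$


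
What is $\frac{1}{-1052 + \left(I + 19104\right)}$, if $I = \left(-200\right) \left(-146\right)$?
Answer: $\frac{1}{47252} \approx 2.1163 \cdot 10^{-5}$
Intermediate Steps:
$I = 29200$
$\frac{1}{-1052 + \left(I + 19104\right)} = \frac{1}{-1052 + \left(29200 + 19104\right)} = \frac{1}{-1052 + 48304} = \frac{1}{47252}$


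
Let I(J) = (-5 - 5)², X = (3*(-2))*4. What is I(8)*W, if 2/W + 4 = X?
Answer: -50/7 ≈ -7.1429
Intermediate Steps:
X = -24 (X = -6*4 = -24)
W = -1/14 (W = 2/(-4 - 24) = 2/(-28) = 2*(-1/28) = -1/14 ≈ -0.071429)
I(J) = 100 (I(J) = (-10)² = 100)
I(8)*W = 100*(-1/14) = -50/7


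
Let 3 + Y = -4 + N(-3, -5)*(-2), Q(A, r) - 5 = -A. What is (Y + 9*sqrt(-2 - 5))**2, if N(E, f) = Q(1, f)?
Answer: -342 - 270*I*sqrt(7) ≈ -342.0 - 714.35*I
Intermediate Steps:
Q(A, r) = 5 - A
N(E, f) = 4 (N(E, f) = 5 - 1*1 = 5 - 1 = 4)
Y = -15 (Y = -3 + (-4 + 4*(-2)) = -3 + (-4 - 8) = -3 - 12 = -15)
(Y + 9*sqrt(-2 - 5))**2 = (-15 + 9*sqrt(-2 - 5))**2 = (-15 + 9*sqrt(-7))**2 = (-15 + 9*(I*sqrt(7)))**2 = (-15 + 9*I*sqrt(7))**2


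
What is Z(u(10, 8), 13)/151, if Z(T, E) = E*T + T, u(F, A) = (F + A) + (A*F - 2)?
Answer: 1344/151 ≈ 8.9007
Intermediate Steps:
u(F, A) = -2 + A + F + A*F (u(F, A) = (A + F) + (-2 + A*F) = -2 + A + F + A*F)
Z(T, E) = T + E*T
Z(u(10, 8), 13)/151 = ((-2 + 8 + 10 + 8*10)*(1 + 13))/151 = ((-2 + 8 + 10 + 80)*14)*(1/151) = (96*14)*(1/151) = 1344*(1/151) = 1344/151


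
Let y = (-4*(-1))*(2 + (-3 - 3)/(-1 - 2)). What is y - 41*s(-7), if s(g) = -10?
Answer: 426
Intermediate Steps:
y = 16 (y = 4*(2 - 6/(-3)) = 4*(2 - 6*(-1/3)) = 4*(2 + 2) = 4*4 = 16)
y - 41*s(-7) = 16 - 41*(-10) = 16 + 410 = 426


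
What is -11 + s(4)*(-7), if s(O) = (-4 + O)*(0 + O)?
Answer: -11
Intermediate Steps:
s(O) = O*(-4 + O) (s(O) = (-4 + O)*O = O*(-4 + O))
-11 + s(4)*(-7) = -11 + (4*(-4 + 4))*(-7) = -11 + (4*0)*(-7) = -11 + 0*(-7) = -11 + 0 = -11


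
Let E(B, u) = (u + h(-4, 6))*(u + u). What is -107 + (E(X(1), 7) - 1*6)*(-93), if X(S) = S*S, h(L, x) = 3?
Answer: -12569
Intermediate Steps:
X(S) = S**2
E(B, u) = 2*u*(3 + u) (E(B, u) = (u + 3)*(u + u) = (3 + u)*(2*u) = 2*u*(3 + u))
-107 + (E(X(1), 7) - 1*6)*(-93) = -107 + (2*7*(3 + 7) - 1*6)*(-93) = -107 + (2*7*10 - 6)*(-93) = -107 + (140 - 6)*(-93) = -107 + 134*(-93) = -107 - 12462 = -12569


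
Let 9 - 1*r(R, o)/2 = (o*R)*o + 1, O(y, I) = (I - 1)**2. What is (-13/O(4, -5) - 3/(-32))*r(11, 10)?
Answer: 7007/12 ≈ 583.92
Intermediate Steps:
O(y, I) = (-1 + I)**2
r(R, o) = 16 - 2*R*o**2 (r(R, o) = 18 - 2*((o*R)*o + 1) = 18 - 2*((R*o)*o + 1) = 18 - 2*(R*o**2 + 1) = 18 - 2*(1 + R*o**2) = 18 + (-2 - 2*R*o**2) = 16 - 2*R*o**2)
(-13/O(4, -5) - 3/(-32))*r(11, 10) = (-13/(-1 - 5)**2 - 3/(-32))*(16 - 2*11*10**2) = (-13/((-6)**2) - 3*(-1/32))*(16 - 2*11*100) = (-13/36 + 3/32)*(16 - 2200) = (-13*1/36 + 3/32)*(-2184) = (-13/36 + 3/32)*(-2184) = -77/288*(-2184) = 7007/12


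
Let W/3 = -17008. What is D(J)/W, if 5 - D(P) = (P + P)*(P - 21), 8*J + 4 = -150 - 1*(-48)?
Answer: 2407/136064 ≈ 0.017690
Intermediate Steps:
J = -53/4 (J = -½ + (-150 - 1*(-48))/8 = -½ + (-150 + 48)/8 = -½ + (⅛)*(-102) = -½ - 51/4 = -53/4 ≈ -13.250)
W = -51024 (W = 3*(-17008) = -51024)
D(P) = 5 - 2*P*(-21 + P) (D(P) = 5 - (P + P)*(P - 21) = 5 - 2*P*(-21 + P))
D(J)/W = (5 - 2*(-53/4)² + 42*(-53/4))/(-51024) = (5 - 2*2809/16 - 1113/2)*(-1/51024) = (5 - 2809/8 - 1113/2)*(-1/51024) = -7221/8*(-1/51024) = 2407/136064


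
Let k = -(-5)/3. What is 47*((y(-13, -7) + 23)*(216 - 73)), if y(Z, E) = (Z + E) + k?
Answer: 94094/3 ≈ 31365.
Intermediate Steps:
k = 5/3 (k = -(-5)/3 = -1*(-5/3) = 5/3 ≈ 1.6667)
y(Z, E) = 5/3 + E + Z (y(Z, E) = (Z + E) + 5/3 = (E + Z) + 5/3 = 5/3 + E + Z)
47*((y(-13, -7) + 23)*(216 - 73)) = 47*(((5/3 - 7 - 13) + 23)*(216 - 73)) = 47*((-55/3 + 23)*143) = 47*((14/3)*143) = 47*(2002/3) = 94094/3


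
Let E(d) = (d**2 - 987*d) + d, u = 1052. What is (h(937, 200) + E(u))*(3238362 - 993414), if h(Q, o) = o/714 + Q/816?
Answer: 74196231636697/476 ≈ 1.5587e+11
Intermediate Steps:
h(Q, o) = o/714 + Q/816 (h(Q, o) = o*(1/714) + Q*(1/816) = o/714 + Q/816)
E(d) = d**2 - 986*d
(h(937, 200) + E(u))*(3238362 - 993414) = (((1/714)*200 + (1/816)*937) + 1052*(-986 + 1052))*(3238362 - 993414) = ((100/357 + 937/816) + 1052*66)*2244948 = (8159/5712 + 69432)*2244948 = (396603743/5712)*2244948 = 74196231636697/476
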